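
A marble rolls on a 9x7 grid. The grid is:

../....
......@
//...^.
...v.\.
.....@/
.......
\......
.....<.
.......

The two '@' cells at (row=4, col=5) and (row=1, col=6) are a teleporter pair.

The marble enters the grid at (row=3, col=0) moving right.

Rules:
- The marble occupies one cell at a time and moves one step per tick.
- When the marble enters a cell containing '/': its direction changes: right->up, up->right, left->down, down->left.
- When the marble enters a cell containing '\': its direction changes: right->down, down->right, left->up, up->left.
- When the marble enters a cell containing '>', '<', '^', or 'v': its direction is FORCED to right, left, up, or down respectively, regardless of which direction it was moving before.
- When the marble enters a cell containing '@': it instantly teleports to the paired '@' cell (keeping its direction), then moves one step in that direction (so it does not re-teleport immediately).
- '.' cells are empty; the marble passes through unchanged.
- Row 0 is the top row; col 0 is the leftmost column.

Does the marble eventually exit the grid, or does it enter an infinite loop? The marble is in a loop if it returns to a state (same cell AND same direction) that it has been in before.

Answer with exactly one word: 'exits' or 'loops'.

Step 1: enter (3,0), '.' pass, move right to (3,1)
Step 2: enter (3,1), '.' pass, move right to (3,2)
Step 3: enter (3,2), '.' pass, move right to (3,3)
Step 4: enter (3,3), 'v' forces right->down, move down to (4,3)
Step 5: enter (4,3), '.' pass, move down to (5,3)
Step 6: enter (5,3), '.' pass, move down to (6,3)
Step 7: enter (6,3), '.' pass, move down to (7,3)
Step 8: enter (7,3), '.' pass, move down to (8,3)
Step 9: enter (8,3), '.' pass, move down to (9,3)
Step 10: at (9,3) — EXIT via bottom edge, pos 3

Answer: exits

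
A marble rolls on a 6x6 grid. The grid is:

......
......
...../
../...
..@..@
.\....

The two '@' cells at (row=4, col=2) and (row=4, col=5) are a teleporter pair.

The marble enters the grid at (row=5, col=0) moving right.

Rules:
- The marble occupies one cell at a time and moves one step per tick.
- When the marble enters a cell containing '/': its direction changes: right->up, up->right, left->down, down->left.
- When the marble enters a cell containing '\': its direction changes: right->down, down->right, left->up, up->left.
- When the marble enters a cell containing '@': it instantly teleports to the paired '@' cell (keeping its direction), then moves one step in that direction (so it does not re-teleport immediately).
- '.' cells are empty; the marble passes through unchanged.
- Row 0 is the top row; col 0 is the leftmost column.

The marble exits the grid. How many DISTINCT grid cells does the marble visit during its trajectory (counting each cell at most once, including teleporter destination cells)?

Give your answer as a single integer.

Step 1: enter (5,0), '.' pass, move right to (5,1)
Step 2: enter (5,1), '\' deflects right->down, move down to (6,1)
Step 3: at (6,1) — EXIT via bottom edge, pos 1
Distinct cells visited: 2 (path length 2)

Answer: 2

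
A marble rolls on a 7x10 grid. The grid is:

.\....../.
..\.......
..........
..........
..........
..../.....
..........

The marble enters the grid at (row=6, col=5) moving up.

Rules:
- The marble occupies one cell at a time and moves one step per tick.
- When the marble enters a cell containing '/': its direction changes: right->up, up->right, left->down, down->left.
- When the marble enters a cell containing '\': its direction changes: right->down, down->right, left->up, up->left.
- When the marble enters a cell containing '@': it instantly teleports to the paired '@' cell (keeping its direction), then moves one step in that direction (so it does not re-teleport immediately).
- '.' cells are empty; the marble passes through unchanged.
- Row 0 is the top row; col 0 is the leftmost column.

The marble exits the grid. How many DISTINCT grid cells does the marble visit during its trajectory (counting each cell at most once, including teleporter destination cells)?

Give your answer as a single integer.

Answer: 7

Derivation:
Step 1: enter (6,5), '.' pass, move up to (5,5)
Step 2: enter (5,5), '.' pass, move up to (4,5)
Step 3: enter (4,5), '.' pass, move up to (3,5)
Step 4: enter (3,5), '.' pass, move up to (2,5)
Step 5: enter (2,5), '.' pass, move up to (1,5)
Step 6: enter (1,5), '.' pass, move up to (0,5)
Step 7: enter (0,5), '.' pass, move up to (-1,5)
Step 8: at (-1,5) — EXIT via top edge, pos 5
Distinct cells visited: 7 (path length 7)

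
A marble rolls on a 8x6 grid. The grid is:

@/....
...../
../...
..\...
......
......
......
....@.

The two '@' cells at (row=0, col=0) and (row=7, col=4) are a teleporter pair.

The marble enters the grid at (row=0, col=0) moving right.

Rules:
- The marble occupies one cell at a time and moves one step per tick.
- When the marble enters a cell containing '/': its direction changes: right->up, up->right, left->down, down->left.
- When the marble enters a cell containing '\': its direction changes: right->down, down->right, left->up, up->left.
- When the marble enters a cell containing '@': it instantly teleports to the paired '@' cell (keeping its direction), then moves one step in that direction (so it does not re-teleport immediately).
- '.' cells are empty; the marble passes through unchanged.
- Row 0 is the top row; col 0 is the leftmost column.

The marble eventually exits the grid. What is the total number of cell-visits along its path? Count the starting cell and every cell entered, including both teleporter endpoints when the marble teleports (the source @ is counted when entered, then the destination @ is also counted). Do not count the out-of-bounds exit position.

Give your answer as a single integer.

Answer: 3

Derivation:
Step 1: enter (0,0), '@' teleport (0,0)->(7,4), also enter (7,4), move right to (7,5)
Step 2: enter (7,5), '.' pass, move right to (7,6)
Step 3: at (7,6) — EXIT via right edge, pos 7
Path length (cell visits): 3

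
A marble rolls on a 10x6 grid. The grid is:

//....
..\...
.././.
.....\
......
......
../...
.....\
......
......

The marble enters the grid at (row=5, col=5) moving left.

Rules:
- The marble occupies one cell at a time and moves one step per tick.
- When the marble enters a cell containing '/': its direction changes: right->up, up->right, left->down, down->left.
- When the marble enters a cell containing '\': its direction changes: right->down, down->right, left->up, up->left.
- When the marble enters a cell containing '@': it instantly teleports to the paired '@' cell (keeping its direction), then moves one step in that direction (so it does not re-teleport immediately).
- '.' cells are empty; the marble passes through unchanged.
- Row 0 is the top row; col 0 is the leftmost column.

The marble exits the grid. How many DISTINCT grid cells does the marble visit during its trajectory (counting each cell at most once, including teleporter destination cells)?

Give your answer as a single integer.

Step 1: enter (5,5), '.' pass, move left to (5,4)
Step 2: enter (5,4), '.' pass, move left to (5,3)
Step 3: enter (5,3), '.' pass, move left to (5,2)
Step 4: enter (5,2), '.' pass, move left to (5,1)
Step 5: enter (5,1), '.' pass, move left to (5,0)
Step 6: enter (5,0), '.' pass, move left to (5,-1)
Step 7: at (5,-1) — EXIT via left edge, pos 5
Distinct cells visited: 6 (path length 6)

Answer: 6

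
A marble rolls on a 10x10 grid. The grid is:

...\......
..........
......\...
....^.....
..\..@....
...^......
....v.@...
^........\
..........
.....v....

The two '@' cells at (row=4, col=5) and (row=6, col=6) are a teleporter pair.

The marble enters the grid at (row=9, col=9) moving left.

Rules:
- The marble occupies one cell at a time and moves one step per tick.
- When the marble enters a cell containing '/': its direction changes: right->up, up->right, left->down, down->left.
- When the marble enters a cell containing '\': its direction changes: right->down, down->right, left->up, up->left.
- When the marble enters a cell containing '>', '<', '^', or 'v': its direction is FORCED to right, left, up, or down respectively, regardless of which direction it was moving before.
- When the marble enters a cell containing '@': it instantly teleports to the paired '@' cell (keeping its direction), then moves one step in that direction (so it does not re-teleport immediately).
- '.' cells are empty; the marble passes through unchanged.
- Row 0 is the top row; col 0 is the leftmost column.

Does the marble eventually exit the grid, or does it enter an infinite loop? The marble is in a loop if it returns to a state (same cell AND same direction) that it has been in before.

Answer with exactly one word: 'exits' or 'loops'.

Answer: exits

Derivation:
Step 1: enter (9,9), '.' pass, move left to (9,8)
Step 2: enter (9,8), '.' pass, move left to (9,7)
Step 3: enter (9,7), '.' pass, move left to (9,6)
Step 4: enter (9,6), '.' pass, move left to (9,5)
Step 5: enter (9,5), 'v' forces left->down, move down to (10,5)
Step 6: at (10,5) — EXIT via bottom edge, pos 5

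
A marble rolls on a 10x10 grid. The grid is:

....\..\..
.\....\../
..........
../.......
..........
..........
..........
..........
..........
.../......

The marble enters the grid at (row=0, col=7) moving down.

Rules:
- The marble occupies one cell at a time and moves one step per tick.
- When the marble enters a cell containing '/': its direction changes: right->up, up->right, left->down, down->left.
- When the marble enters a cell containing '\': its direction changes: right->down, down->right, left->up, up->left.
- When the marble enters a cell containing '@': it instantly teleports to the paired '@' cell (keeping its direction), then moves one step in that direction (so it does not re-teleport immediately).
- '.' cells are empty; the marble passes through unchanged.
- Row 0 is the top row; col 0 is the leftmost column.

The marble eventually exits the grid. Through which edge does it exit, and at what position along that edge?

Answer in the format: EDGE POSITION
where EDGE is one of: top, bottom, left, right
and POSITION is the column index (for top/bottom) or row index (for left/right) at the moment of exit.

Step 1: enter (0,7), '\' deflects down->right, move right to (0,8)
Step 2: enter (0,8), '.' pass, move right to (0,9)
Step 3: enter (0,9), '.' pass, move right to (0,10)
Step 4: at (0,10) — EXIT via right edge, pos 0

Answer: right 0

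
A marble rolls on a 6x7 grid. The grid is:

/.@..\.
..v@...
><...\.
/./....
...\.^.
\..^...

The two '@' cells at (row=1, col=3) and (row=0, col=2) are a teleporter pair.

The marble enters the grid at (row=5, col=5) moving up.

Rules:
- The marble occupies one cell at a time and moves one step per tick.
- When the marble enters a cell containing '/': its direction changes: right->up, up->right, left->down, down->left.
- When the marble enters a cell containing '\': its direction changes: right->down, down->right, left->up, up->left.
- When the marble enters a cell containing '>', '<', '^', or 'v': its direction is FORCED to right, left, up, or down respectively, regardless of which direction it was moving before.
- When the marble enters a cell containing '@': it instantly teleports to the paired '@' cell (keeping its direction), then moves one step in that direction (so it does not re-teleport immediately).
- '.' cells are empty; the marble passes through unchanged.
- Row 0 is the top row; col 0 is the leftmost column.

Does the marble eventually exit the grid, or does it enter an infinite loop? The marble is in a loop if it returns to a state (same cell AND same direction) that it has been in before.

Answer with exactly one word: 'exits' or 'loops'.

Step 1: enter (5,5), '.' pass, move up to (4,5)
Step 2: enter (4,5), '^' forces up->up, move up to (3,5)
Step 3: enter (3,5), '.' pass, move up to (2,5)
Step 4: enter (2,5), '\' deflects up->left, move left to (2,4)
Step 5: enter (2,4), '.' pass, move left to (2,3)
Step 6: enter (2,3), '.' pass, move left to (2,2)
Step 7: enter (2,2), '.' pass, move left to (2,1)
Step 8: enter (2,1), '<' forces left->left, move left to (2,0)
Step 9: enter (2,0), '>' forces left->right, move right to (2,1)
Step 10: enter (2,1), '<' forces right->left, move left to (2,0)
Step 11: at (2,0) dir=left — LOOP DETECTED (seen before)

Answer: loops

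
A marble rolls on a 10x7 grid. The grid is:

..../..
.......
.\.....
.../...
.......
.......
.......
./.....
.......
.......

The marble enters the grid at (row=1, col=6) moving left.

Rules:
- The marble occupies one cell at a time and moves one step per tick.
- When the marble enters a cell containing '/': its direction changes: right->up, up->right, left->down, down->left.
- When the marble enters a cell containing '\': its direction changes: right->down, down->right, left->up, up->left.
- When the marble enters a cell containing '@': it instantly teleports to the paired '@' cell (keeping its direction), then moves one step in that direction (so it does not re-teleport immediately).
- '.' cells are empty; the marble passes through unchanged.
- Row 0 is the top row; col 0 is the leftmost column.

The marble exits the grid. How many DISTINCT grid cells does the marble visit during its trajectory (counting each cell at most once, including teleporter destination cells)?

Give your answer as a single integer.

Step 1: enter (1,6), '.' pass, move left to (1,5)
Step 2: enter (1,5), '.' pass, move left to (1,4)
Step 3: enter (1,4), '.' pass, move left to (1,3)
Step 4: enter (1,3), '.' pass, move left to (1,2)
Step 5: enter (1,2), '.' pass, move left to (1,1)
Step 6: enter (1,1), '.' pass, move left to (1,0)
Step 7: enter (1,0), '.' pass, move left to (1,-1)
Step 8: at (1,-1) — EXIT via left edge, pos 1
Distinct cells visited: 7 (path length 7)

Answer: 7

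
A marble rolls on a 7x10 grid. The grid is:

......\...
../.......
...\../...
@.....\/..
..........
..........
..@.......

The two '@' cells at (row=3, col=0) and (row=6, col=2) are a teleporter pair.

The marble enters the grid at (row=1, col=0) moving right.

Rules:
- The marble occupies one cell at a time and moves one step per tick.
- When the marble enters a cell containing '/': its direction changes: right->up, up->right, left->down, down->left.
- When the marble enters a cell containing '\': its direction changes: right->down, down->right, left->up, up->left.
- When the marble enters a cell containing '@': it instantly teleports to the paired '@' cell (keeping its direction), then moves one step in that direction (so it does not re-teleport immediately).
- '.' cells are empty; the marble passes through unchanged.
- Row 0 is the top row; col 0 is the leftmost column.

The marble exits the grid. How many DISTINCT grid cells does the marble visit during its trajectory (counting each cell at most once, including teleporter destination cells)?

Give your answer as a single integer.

Answer: 4

Derivation:
Step 1: enter (1,0), '.' pass, move right to (1,1)
Step 2: enter (1,1), '.' pass, move right to (1,2)
Step 3: enter (1,2), '/' deflects right->up, move up to (0,2)
Step 4: enter (0,2), '.' pass, move up to (-1,2)
Step 5: at (-1,2) — EXIT via top edge, pos 2
Distinct cells visited: 4 (path length 4)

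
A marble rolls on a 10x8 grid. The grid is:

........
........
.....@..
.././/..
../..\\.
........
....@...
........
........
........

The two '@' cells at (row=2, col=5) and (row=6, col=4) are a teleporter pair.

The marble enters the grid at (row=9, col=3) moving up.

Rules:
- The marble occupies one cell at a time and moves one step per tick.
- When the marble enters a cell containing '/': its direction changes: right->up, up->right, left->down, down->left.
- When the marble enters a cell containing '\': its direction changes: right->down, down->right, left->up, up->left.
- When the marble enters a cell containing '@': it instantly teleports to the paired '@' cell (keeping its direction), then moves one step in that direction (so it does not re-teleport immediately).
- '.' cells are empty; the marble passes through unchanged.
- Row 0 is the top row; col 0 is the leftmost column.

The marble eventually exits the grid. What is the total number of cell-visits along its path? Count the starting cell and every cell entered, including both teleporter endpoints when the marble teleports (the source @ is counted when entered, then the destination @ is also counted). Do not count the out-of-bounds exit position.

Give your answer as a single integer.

Answer: 10

Derivation:
Step 1: enter (9,3), '.' pass, move up to (8,3)
Step 2: enter (8,3), '.' pass, move up to (7,3)
Step 3: enter (7,3), '.' pass, move up to (6,3)
Step 4: enter (6,3), '.' pass, move up to (5,3)
Step 5: enter (5,3), '.' pass, move up to (4,3)
Step 6: enter (4,3), '.' pass, move up to (3,3)
Step 7: enter (3,3), '.' pass, move up to (2,3)
Step 8: enter (2,3), '.' pass, move up to (1,3)
Step 9: enter (1,3), '.' pass, move up to (0,3)
Step 10: enter (0,3), '.' pass, move up to (-1,3)
Step 11: at (-1,3) — EXIT via top edge, pos 3
Path length (cell visits): 10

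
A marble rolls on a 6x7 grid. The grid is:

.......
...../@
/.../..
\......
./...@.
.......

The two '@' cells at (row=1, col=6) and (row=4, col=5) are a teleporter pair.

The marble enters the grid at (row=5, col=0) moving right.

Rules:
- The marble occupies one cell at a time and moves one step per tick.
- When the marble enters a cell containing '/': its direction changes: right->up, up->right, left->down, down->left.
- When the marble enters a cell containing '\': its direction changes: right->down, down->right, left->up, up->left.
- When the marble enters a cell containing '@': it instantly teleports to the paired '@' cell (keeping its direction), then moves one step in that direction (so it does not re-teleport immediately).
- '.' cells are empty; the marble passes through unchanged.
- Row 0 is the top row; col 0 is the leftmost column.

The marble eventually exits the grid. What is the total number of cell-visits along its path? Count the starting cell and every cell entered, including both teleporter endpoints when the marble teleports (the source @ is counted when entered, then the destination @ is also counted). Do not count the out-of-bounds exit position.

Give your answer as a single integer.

Answer: 7

Derivation:
Step 1: enter (5,0), '.' pass, move right to (5,1)
Step 2: enter (5,1), '.' pass, move right to (5,2)
Step 3: enter (5,2), '.' pass, move right to (5,3)
Step 4: enter (5,3), '.' pass, move right to (5,4)
Step 5: enter (5,4), '.' pass, move right to (5,5)
Step 6: enter (5,5), '.' pass, move right to (5,6)
Step 7: enter (5,6), '.' pass, move right to (5,7)
Step 8: at (5,7) — EXIT via right edge, pos 5
Path length (cell visits): 7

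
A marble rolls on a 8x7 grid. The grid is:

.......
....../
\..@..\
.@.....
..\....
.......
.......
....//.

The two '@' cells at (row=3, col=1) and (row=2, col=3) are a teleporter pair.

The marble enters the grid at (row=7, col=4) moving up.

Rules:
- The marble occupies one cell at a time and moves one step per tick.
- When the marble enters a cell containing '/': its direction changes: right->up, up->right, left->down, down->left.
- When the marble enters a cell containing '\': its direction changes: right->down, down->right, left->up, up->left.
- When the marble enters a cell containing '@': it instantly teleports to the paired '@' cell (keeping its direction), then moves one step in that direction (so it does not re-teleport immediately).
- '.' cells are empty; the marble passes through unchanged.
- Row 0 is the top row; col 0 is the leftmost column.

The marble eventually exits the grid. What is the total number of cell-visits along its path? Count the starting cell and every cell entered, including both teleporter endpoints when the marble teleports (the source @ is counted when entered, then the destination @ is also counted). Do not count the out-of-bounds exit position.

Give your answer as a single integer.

Step 1: enter (7,4), '/' deflects up->right, move right to (7,5)
Step 2: enter (7,5), '/' deflects right->up, move up to (6,5)
Step 3: enter (6,5), '.' pass, move up to (5,5)
Step 4: enter (5,5), '.' pass, move up to (4,5)
Step 5: enter (4,5), '.' pass, move up to (3,5)
Step 6: enter (3,5), '.' pass, move up to (2,5)
Step 7: enter (2,5), '.' pass, move up to (1,5)
Step 8: enter (1,5), '.' pass, move up to (0,5)
Step 9: enter (0,5), '.' pass, move up to (-1,5)
Step 10: at (-1,5) — EXIT via top edge, pos 5
Path length (cell visits): 9

Answer: 9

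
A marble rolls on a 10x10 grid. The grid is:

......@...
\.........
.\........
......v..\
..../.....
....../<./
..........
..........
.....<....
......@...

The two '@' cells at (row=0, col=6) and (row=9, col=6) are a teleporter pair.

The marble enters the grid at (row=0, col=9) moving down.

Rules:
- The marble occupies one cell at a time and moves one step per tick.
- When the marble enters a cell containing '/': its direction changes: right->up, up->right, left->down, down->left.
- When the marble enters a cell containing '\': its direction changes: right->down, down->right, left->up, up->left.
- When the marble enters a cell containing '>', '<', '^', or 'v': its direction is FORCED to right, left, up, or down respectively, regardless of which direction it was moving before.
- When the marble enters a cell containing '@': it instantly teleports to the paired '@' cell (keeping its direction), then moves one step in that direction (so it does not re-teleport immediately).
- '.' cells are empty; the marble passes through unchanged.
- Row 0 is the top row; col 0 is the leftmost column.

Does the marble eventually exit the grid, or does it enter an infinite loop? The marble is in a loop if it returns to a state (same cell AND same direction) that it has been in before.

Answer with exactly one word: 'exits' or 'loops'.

Step 1: enter (0,9), '.' pass, move down to (1,9)
Step 2: enter (1,9), '.' pass, move down to (2,9)
Step 3: enter (2,9), '.' pass, move down to (3,9)
Step 4: enter (3,9), '\' deflects down->right, move right to (3,10)
Step 5: at (3,10) — EXIT via right edge, pos 3

Answer: exits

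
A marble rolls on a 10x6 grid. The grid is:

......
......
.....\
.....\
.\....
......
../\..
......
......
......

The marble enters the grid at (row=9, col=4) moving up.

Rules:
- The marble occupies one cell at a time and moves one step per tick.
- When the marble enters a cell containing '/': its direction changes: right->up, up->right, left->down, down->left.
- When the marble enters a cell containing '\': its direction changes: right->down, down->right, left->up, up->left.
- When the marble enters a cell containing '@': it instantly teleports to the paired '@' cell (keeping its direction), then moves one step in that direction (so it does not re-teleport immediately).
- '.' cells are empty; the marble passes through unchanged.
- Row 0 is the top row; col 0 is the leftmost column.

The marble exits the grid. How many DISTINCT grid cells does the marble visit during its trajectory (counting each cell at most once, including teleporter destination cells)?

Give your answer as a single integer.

Step 1: enter (9,4), '.' pass, move up to (8,4)
Step 2: enter (8,4), '.' pass, move up to (7,4)
Step 3: enter (7,4), '.' pass, move up to (6,4)
Step 4: enter (6,4), '.' pass, move up to (5,4)
Step 5: enter (5,4), '.' pass, move up to (4,4)
Step 6: enter (4,4), '.' pass, move up to (3,4)
Step 7: enter (3,4), '.' pass, move up to (2,4)
Step 8: enter (2,4), '.' pass, move up to (1,4)
Step 9: enter (1,4), '.' pass, move up to (0,4)
Step 10: enter (0,4), '.' pass, move up to (-1,4)
Step 11: at (-1,4) — EXIT via top edge, pos 4
Distinct cells visited: 10 (path length 10)

Answer: 10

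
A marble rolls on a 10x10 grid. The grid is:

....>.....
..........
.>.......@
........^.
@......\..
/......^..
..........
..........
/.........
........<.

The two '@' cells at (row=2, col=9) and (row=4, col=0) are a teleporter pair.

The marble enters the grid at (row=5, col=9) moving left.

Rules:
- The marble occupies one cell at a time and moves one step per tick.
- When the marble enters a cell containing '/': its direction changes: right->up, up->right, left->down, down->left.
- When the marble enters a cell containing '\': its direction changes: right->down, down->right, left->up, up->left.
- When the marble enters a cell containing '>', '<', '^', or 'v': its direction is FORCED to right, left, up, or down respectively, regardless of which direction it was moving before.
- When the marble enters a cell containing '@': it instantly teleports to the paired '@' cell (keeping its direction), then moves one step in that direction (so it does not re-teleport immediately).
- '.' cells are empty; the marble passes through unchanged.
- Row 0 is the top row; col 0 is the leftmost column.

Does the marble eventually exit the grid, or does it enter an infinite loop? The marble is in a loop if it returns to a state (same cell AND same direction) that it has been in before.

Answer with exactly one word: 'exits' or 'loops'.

Step 1: enter (5,9), '.' pass, move left to (5,8)
Step 2: enter (5,8), '.' pass, move left to (5,7)
Step 3: enter (5,7), '^' forces left->up, move up to (4,7)
Step 4: enter (4,7), '\' deflects up->left, move left to (4,6)
Step 5: enter (4,6), '.' pass, move left to (4,5)
Step 6: enter (4,5), '.' pass, move left to (4,4)
Step 7: enter (4,4), '.' pass, move left to (4,3)
Step 8: enter (4,3), '.' pass, move left to (4,2)
Step 9: enter (4,2), '.' pass, move left to (4,1)
Step 10: enter (4,1), '.' pass, move left to (4,0)
Step 11: enter (4,0), '@' teleport (4,0)->(2,9), also enter (2,9), move left to (2,8)
Step 12: enter (2,8), '.' pass, move left to (2,7)
Step 13: enter (2,7), '.' pass, move left to (2,6)
Step 14: enter (2,6), '.' pass, move left to (2,5)
Step 15: enter (2,5), '.' pass, move left to (2,4)
Step 16: enter (2,4), '.' pass, move left to (2,3)
Step 17: enter (2,3), '.' pass, move left to (2,2)
Step 18: enter (2,2), '.' pass, move left to (2,1)
Step 19: enter (2,1), '>' forces left->right, move right to (2,2)
Step 20: enter (2,2), '.' pass, move right to (2,3)
Step 21: enter (2,3), '.' pass, move right to (2,4)
Step 22: enter (2,4), '.' pass, move right to (2,5)
Step 23: enter (2,5), '.' pass, move right to (2,6)
Step 24: enter (2,6), '.' pass, move right to (2,7)
Step 25: enter (2,7), '.' pass, move right to (2,8)
Step 26: enter (2,8), '.' pass, move right to (2,9)
Step 27: enter (2,9), '@' teleport (2,9)->(4,0), also enter (4,0), move right to (4,1)
Step 28: enter (4,1), '.' pass, move right to (4,2)
Step 29: enter (4,2), '.' pass, move right to (4,3)
Step 30: enter (4,3), '.' pass, move right to (4,4)
Step 31: enter (4,4), '.' pass, move right to (4,5)
Step 32: enter (4,5), '.' pass, move right to (4,6)
Step 33: enter (4,6), '.' pass, move right to (4,7)
Step 34: enter (4,7), '\' deflects right->down, move down to (5,7)
Step 35: enter (5,7), '^' forces down->up, move up to (4,7)
Step 36: at (4,7) dir=up — LOOP DETECTED (seen before)

Answer: loops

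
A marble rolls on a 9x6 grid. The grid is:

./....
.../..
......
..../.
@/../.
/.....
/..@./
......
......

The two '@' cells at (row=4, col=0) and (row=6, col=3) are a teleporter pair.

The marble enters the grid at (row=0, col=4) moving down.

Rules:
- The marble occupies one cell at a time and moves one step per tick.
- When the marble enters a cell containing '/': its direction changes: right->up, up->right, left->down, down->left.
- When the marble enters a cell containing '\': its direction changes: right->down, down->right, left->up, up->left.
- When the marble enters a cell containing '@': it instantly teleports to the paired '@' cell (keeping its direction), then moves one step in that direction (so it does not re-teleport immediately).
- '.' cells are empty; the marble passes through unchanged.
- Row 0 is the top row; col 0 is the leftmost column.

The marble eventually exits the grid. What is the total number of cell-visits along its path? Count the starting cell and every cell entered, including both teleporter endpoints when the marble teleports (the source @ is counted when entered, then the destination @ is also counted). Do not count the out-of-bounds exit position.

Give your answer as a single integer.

Step 1: enter (0,4), '.' pass, move down to (1,4)
Step 2: enter (1,4), '.' pass, move down to (2,4)
Step 3: enter (2,4), '.' pass, move down to (3,4)
Step 4: enter (3,4), '/' deflects down->left, move left to (3,3)
Step 5: enter (3,3), '.' pass, move left to (3,2)
Step 6: enter (3,2), '.' pass, move left to (3,1)
Step 7: enter (3,1), '.' pass, move left to (3,0)
Step 8: enter (3,0), '.' pass, move left to (3,-1)
Step 9: at (3,-1) — EXIT via left edge, pos 3
Path length (cell visits): 8

Answer: 8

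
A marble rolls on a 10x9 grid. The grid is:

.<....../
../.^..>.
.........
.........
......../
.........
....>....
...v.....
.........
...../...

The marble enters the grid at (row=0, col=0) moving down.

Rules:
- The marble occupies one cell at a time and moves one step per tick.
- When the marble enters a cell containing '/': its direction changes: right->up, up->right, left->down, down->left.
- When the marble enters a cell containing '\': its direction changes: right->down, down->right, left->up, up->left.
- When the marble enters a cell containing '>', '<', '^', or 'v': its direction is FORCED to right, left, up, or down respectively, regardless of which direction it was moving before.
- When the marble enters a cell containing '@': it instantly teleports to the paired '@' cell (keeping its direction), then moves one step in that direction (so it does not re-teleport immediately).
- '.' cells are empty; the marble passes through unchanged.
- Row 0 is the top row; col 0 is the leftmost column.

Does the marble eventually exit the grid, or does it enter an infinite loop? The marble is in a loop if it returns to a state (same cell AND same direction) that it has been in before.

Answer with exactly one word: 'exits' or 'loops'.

Step 1: enter (0,0), '.' pass, move down to (1,0)
Step 2: enter (1,0), '.' pass, move down to (2,0)
Step 3: enter (2,0), '.' pass, move down to (3,0)
Step 4: enter (3,0), '.' pass, move down to (4,0)
Step 5: enter (4,0), '.' pass, move down to (5,0)
Step 6: enter (5,0), '.' pass, move down to (6,0)
Step 7: enter (6,0), '.' pass, move down to (7,0)
Step 8: enter (7,0), '.' pass, move down to (8,0)
Step 9: enter (8,0), '.' pass, move down to (9,0)
Step 10: enter (9,0), '.' pass, move down to (10,0)
Step 11: at (10,0) — EXIT via bottom edge, pos 0

Answer: exits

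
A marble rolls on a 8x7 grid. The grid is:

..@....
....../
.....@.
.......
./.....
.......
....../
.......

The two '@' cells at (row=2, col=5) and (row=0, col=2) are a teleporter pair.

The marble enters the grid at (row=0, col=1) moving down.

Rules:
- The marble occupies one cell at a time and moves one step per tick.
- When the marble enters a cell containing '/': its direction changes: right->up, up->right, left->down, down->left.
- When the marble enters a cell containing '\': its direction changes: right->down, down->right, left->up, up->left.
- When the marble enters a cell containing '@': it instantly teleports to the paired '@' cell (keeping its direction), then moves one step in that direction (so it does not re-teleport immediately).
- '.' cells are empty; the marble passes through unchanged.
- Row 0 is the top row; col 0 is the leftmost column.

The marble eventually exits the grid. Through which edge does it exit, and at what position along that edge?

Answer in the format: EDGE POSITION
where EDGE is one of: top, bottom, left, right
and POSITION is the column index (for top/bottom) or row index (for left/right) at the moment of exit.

Step 1: enter (0,1), '.' pass, move down to (1,1)
Step 2: enter (1,1), '.' pass, move down to (2,1)
Step 3: enter (2,1), '.' pass, move down to (3,1)
Step 4: enter (3,1), '.' pass, move down to (4,1)
Step 5: enter (4,1), '/' deflects down->left, move left to (4,0)
Step 6: enter (4,0), '.' pass, move left to (4,-1)
Step 7: at (4,-1) — EXIT via left edge, pos 4

Answer: left 4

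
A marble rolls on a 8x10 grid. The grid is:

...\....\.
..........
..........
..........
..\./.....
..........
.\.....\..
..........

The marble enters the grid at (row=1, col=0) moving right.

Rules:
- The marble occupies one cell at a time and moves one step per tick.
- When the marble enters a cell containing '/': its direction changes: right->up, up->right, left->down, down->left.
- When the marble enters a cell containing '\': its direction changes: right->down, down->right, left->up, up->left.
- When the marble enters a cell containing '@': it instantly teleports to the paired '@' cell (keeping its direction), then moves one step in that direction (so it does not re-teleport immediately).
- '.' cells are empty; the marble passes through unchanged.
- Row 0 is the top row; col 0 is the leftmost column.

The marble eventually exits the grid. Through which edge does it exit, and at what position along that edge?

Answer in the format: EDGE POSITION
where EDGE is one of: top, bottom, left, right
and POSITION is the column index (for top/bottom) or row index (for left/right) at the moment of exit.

Answer: right 1

Derivation:
Step 1: enter (1,0), '.' pass, move right to (1,1)
Step 2: enter (1,1), '.' pass, move right to (1,2)
Step 3: enter (1,2), '.' pass, move right to (1,3)
Step 4: enter (1,3), '.' pass, move right to (1,4)
Step 5: enter (1,4), '.' pass, move right to (1,5)
Step 6: enter (1,5), '.' pass, move right to (1,6)
Step 7: enter (1,6), '.' pass, move right to (1,7)
Step 8: enter (1,7), '.' pass, move right to (1,8)
Step 9: enter (1,8), '.' pass, move right to (1,9)
Step 10: enter (1,9), '.' pass, move right to (1,10)
Step 11: at (1,10) — EXIT via right edge, pos 1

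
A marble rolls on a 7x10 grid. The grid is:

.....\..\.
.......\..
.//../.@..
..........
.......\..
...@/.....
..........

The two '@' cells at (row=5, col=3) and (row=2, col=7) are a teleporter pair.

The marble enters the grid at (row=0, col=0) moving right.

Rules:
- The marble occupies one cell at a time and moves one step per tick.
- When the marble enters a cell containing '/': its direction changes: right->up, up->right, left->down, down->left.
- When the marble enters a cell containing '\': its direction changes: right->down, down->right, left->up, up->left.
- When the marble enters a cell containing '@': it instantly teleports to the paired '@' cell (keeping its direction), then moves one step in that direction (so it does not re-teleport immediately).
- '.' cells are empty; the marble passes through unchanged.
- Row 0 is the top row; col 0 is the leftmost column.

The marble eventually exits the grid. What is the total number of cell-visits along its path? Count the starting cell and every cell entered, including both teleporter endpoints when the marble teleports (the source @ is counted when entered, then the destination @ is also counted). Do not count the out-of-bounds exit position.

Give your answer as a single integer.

Step 1: enter (0,0), '.' pass, move right to (0,1)
Step 2: enter (0,1), '.' pass, move right to (0,2)
Step 3: enter (0,2), '.' pass, move right to (0,3)
Step 4: enter (0,3), '.' pass, move right to (0,4)
Step 5: enter (0,4), '.' pass, move right to (0,5)
Step 6: enter (0,5), '\' deflects right->down, move down to (1,5)
Step 7: enter (1,5), '.' pass, move down to (2,5)
Step 8: enter (2,5), '/' deflects down->left, move left to (2,4)
Step 9: enter (2,4), '.' pass, move left to (2,3)
Step 10: enter (2,3), '.' pass, move left to (2,2)
Step 11: enter (2,2), '/' deflects left->down, move down to (3,2)
Step 12: enter (3,2), '.' pass, move down to (4,2)
Step 13: enter (4,2), '.' pass, move down to (5,2)
Step 14: enter (5,2), '.' pass, move down to (6,2)
Step 15: enter (6,2), '.' pass, move down to (7,2)
Step 16: at (7,2) — EXIT via bottom edge, pos 2
Path length (cell visits): 15

Answer: 15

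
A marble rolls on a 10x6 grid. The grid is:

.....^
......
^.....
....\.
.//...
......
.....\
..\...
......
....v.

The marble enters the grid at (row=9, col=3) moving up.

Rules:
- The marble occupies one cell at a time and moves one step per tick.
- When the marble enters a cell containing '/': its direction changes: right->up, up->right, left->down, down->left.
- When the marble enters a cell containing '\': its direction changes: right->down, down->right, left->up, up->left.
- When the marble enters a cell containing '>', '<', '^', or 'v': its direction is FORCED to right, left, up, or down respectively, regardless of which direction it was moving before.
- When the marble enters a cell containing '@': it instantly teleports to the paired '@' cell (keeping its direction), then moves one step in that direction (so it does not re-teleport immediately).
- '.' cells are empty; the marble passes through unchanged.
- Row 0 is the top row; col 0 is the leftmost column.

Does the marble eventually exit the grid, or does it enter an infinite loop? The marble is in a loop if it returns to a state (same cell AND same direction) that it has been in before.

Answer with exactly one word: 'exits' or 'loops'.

Step 1: enter (9,3), '.' pass, move up to (8,3)
Step 2: enter (8,3), '.' pass, move up to (7,3)
Step 3: enter (7,3), '.' pass, move up to (6,3)
Step 4: enter (6,3), '.' pass, move up to (5,3)
Step 5: enter (5,3), '.' pass, move up to (4,3)
Step 6: enter (4,3), '.' pass, move up to (3,3)
Step 7: enter (3,3), '.' pass, move up to (2,3)
Step 8: enter (2,3), '.' pass, move up to (1,3)
Step 9: enter (1,3), '.' pass, move up to (0,3)
Step 10: enter (0,3), '.' pass, move up to (-1,3)
Step 11: at (-1,3) — EXIT via top edge, pos 3

Answer: exits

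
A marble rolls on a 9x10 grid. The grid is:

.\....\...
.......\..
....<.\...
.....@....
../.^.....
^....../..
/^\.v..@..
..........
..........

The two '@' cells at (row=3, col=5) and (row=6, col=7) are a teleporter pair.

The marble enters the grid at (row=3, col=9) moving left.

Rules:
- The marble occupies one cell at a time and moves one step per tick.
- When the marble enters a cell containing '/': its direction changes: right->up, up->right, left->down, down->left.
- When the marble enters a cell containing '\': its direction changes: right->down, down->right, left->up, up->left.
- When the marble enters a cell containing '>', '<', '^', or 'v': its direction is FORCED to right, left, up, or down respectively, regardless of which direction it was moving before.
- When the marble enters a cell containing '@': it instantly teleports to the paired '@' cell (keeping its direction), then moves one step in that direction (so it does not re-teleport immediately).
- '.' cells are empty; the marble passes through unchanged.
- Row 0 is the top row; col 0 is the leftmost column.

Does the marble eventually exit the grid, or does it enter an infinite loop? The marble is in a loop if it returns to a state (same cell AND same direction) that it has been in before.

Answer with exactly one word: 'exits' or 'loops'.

Step 1: enter (3,9), '.' pass, move left to (3,8)
Step 2: enter (3,8), '.' pass, move left to (3,7)
Step 3: enter (3,7), '.' pass, move left to (3,6)
Step 4: enter (3,6), '.' pass, move left to (3,5)
Step 5: enter (3,5), '@' teleport (3,5)->(6,7), also enter (6,7), move left to (6,6)
Step 6: enter (6,6), '.' pass, move left to (6,5)
Step 7: enter (6,5), '.' pass, move left to (6,4)
Step 8: enter (6,4), 'v' forces left->down, move down to (7,4)
Step 9: enter (7,4), '.' pass, move down to (8,4)
Step 10: enter (8,4), '.' pass, move down to (9,4)
Step 11: at (9,4) — EXIT via bottom edge, pos 4

Answer: exits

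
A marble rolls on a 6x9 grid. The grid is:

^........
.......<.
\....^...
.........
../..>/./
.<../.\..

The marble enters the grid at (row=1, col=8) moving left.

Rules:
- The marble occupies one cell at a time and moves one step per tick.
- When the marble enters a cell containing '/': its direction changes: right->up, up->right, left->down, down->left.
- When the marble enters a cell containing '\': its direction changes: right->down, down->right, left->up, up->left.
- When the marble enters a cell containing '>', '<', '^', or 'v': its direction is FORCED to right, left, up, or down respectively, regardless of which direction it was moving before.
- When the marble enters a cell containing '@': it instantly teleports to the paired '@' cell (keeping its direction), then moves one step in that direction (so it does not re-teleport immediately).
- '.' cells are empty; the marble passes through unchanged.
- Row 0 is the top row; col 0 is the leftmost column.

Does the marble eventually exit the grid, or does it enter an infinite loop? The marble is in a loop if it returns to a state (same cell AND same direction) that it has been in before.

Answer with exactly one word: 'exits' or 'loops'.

Step 1: enter (1,8), '.' pass, move left to (1,7)
Step 2: enter (1,7), '<' forces left->left, move left to (1,6)
Step 3: enter (1,6), '.' pass, move left to (1,5)
Step 4: enter (1,5), '.' pass, move left to (1,4)
Step 5: enter (1,4), '.' pass, move left to (1,3)
Step 6: enter (1,3), '.' pass, move left to (1,2)
Step 7: enter (1,2), '.' pass, move left to (1,1)
Step 8: enter (1,1), '.' pass, move left to (1,0)
Step 9: enter (1,0), '.' pass, move left to (1,-1)
Step 10: at (1,-1) — EXIT via left edge, pos 1

Answer: exits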